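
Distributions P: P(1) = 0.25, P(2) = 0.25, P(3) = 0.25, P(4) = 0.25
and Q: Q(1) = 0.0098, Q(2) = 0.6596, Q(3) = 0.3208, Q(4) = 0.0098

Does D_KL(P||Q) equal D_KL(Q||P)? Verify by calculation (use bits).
D_KL(P||Q) = 1.8966 bits, D_KL(Q||P) = 0.9470 bits. No — D_KL(P||Q) ≠ D_KL(Q||P) for this pair.

D_KL(P||Q) = Σ P(x) log₂(P(x)/Q(x))

Computing term by term:
  P(1)·log₂(P(1)/Q(1)) = 0.25·log₂(0.25/0.0098) = 1.16825
  P(2)·log₂(P(2)/Q(2)) = 0.25·log₂(0.25/0.6596) = -0.34992
  P(3)·log₂(P(3)/Q(3)) = 0.25·log₂(0.25/0.3208) = -0.08994
  P(4)·log₂(P(4)/Q(4)) = 0.25·log₂(0.25/0.0098) = 1.16825

D_KL(P||Q) = 1.16825 - 0.34992 - 0.08994 + 1.16825 = 1.89664 ≈ 1.8966 bits

D_KL(Q||P) = Σ Q(x) log₂(Q(x)/P(x))

Computing term by term:
  Q(1)·log₂(Q(1)/P(1)) = 0.0098·log₂(0.0098/0.25) = -0.04580
  Q(2)·log₂(Q(2)/P(2)) = 0.6596·log₂(0.6596/0.25) = 0.92322
  Q(3)·log₂(Q(3)/P(3)) = 0.3208·log₂(0.3208/0.25) = 0.11541
  Q(4)·log₂(Q(4)/P(4)) = 0.0098·log₂(0.0098/0.25) = -0.04580

D_KL(Q||P) = -0.04580 + 0.92322 + 0.11541 - 0.04580 = 0.94703 ≈ 0.9470 bits

These are NOT equal (difference: 0.9496 bits). KL divergence is asymmetric: D_KL(P||Q) ≠ D_KL(Q||P) in general.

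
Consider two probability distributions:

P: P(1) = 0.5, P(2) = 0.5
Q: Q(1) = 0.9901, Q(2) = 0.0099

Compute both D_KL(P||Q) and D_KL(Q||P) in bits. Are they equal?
D_KL(P||Q) = 2.3364 bits, D_KL(Q||P) = 0.9199 bits. No, they are not equal.

D_KL(P||Q) = Σ P(x) log₂(P(x)/Q(x))

Computing term by term:
  P(1)·log₂(P(1)/Q(1)) = 0.5·log₂(0.5/0.9901) = -0.49282
  P(2)·log₂(P(2)/Q(2)) = 0.5·log₂(0.5/0.0099) = 2.82918

D_KL(P||Q) = -0.49282 + 2.82918 = 2.33636 ≈ 2.3364 bits

D_KL(Q||P) = Σ Q(x) log₂(Q(x)/P(x))

Computing term by term:
  Q(1)·log₂(Q(1)/P(1)) = 0.9901·log₂(0.9901/0.5) = 0.97589
  Q(2)·log₂(Q(2)/P(2)) = 0.0099·log₂(0.0099/0.5) = -0.05602

D_KL(Q||P) = 0.97589 - 0.05602 = 0.91987 ≈ 0.9199 bits

These are NOT equal (difference: 1.4165 bits). KL divergence is asymmetric: D_KL(P||Q) ≠ D_KL(Q||P) in general.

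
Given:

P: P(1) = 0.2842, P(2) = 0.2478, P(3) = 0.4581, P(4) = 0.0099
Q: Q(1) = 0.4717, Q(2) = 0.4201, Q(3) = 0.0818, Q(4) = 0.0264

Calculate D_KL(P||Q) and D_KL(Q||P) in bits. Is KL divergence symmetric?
D_KL(P||Q) = 0.7281 bits, D_KL(Q||P) = 0.4988 bits. No, KL divergence is not symmetric.

D_KL(P||Q) = Σ P(x) log₂(P(x)/Q(x))

Computing term by term:
  P(1)·log₂(P(1)/Q(1)) = 0.2842·log₂(0.2842/0.4717) = -0.20774
  P(2)·log₂(P(2)/Q(2)) = 0.2478·log₂(0.2478/0.4201) = -0.18871
  P(3)·log₂(P(3)/Q(3)) = 0.4581·log₂(0.4581/0.0818) = 1.13860
  P(4)·log₂(P(4)/Q(4)) = 0.0099·log₂(0.0099/0.0264) = -0.01401

D_KL(P||Q) = -0.20774 - 0.18871 + 1.13860 - 0.01401 = 0.72814 ≈ 0.7281 bits

D_KL(Q||P) = Σ Q(x) log₂(Q(x)/P(x))

Computing term by term:
  Q(1)·log₂(Q(1)/P(1)) = 0.4717·log₂(0.4717/0.2842) = 0.34480
  Q(2)·log₂(Q(2)/P(2)) = 0.4201·log₂(0.4201/0.2478) = 0.31993
  Q(3)·log₂(Q(3)/P(3)) = 0.0818·log₂(0.0818/0.4581) = -0.20331
  Q(4)·log₂(Q(4)/P(4)) = 0.0264·log₂(0.0264/0.0099) = 0.03736

D_KL(Q||P) = 0.34480 + 0.31993 - 0.20331 + 0.03736 = 0.49878 ≈ 0.4988 bits

These are NOT equal (difference: 0.2293 bits). KL divergence is asymmetric: D_KL(P||Q) ≠ D_KL(Q||P) in general.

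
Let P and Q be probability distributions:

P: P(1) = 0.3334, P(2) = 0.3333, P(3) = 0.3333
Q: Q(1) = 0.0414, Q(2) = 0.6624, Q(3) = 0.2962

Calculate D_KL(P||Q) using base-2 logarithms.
0.7299 bits

D_KL(P||Q) = Σ P(x) log₂(P(x)/Q(x))

Computing term by term:
  P(1)·log₂(P(1)/Q(1)) = 0.3334·log₂(0.3334/0.0414) = 1.00338
  P(2)·log₂(P(2)/Q(2)) = 0.3333·log₂(0.3333/0.6624) = -0.33026
  P(3)·log₂(P(3)/Q(3)) = 0.3333·log₂(0.3333/0.2962) = 0.05674

D_KL(P||Q) = 1.00338 - 0.33026 + 0.05674 = 0.72986 ≈ 0.7299 bits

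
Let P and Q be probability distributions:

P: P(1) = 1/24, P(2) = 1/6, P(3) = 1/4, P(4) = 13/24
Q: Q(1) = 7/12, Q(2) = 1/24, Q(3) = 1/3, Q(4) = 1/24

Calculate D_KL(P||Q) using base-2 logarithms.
2.0753 bits

D_KL(P||Q) = Σ P(x) log₂(P(x)/Q(x))

Computing term by term:
  P(1)·log₂(P(1)/Q(1)) = (1/24)·log₂((1/24)/(7/12)) = -0.15864
  P(2)·log₂(P(2)/Q(2)) = (1/6)·log₂((1/6)/(1/24)) = 0.33333
  P(3)·log₂(P(3)/Q(3)) = (1/4)·log₂((1/4)/(1/3)) = -0.10376
  P(4)·log₂(P(4)/Q(4)) = (13/24)·log₂((13/24)/(1/24)) = 2.00440

D_KL(P||Q) = -0.15864 + 0.33333 - 0.10376 + 2.00440 = 2.07533 ≈ 2.0753 bits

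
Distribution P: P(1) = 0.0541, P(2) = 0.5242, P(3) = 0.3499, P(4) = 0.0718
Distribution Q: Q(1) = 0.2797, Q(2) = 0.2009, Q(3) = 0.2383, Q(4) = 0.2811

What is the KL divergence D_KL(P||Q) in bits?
0.6496 bits

D_KL(P||Q) = Σ P(x) log₂(P(x)/Q(x))

Computing term by term:
  P(1)·log₂(P(1)/Q(1)) = 0.0541·log₂(0.0541/0.2797) = -0.12823
  P(2)·log₂(P(2)/Q(2)) = 0.5242·log₂(0.5242/0.2009) = 0.72530
  P(3)·log₂(P(3)/Q(3)) = 0.3499·log₂(0.3499/0.2383) = 0.19390
  P(4)·log₂(P(4)/Q(4)) = 0.0718·log₂(0.0718/0.2811) = -0.14138

D_KL(P||Q) = -0.12823 + 0.72530 + 0.19390 - 0.14138 = 0.64959 ≈ 0.6496 bits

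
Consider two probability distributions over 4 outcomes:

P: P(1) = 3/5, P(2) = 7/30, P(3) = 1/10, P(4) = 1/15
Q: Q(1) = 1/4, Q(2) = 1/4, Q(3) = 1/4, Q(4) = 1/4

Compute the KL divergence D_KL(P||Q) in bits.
0.4753 bits

D_KL(P||Q) = Σ P(x) log₂(P(x)/Q(x))

Computing term by term:
  P(1)·log₂(P(1)/Q(1)) = (3/5)·log₂((3/5)/(1/4)) = 0.75782
  P(2)·log₂(P(2)/Q(2)) = (7/30)·log₂((7/30)/(1/4)) = -0.02322
  P(3)·log₂(P(3)/Q(3)) = (1/10)·log₂((1/10)/(1/4)) = -0.13219
  P(4)·log₂(P(4)/Q(4)) = (1/15)·log₂((1/15)/(1/4)) = -0.12713

D_KL(P||Q) = 0.75782 - 0.02322 - 0.13219 - 0.12713 = 0.47528 ≈ 0.4753 bits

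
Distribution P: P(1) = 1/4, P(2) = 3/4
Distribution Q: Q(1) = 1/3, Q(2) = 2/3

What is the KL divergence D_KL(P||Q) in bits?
0.0237 bits

D_KL(P||Q) = Σ P(x) log₂(P(x)/Q(x))

Computing term by term:
  P(1)·log₂(P(1)/Q(1)) = (1/4)·log₂((1/4)/(1/3)) = -0.10376
  P(2)·log₂(P(2)/Q(2)) = (3/4)·log₂((3/4)/(2/3)) = 0.12744

D_KL(P||Q) = -0.10376 + 0.12744 = 0.02368 ≈ 0.0237 bits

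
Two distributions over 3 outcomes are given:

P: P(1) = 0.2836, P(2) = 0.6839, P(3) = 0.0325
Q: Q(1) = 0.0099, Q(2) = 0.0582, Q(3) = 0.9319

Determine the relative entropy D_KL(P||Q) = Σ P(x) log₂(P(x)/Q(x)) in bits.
3.6464 bits

D_KL(P||Q) = Σ P(x) log₂(P(x)/Q(x))

Computing term by term:
  P(1)·log₂(P(1)/Q(1)) = 0.2836·log₂(0.2836/0.0099) = 1.37270
  P(2)·log₂(P(2)/Q(2)) = 0.6839·log₂(0.6839/0.0582) = 2.43106
  P(3)·log₂(P(3)/Q(3)) = 0.0325·log₂(0.0325/0.9319) = -0.15735

D_KL(P||Q) = 1.37270 + 2.43106 - 0.15735 = 3.64641 ≈ 3.6464 bits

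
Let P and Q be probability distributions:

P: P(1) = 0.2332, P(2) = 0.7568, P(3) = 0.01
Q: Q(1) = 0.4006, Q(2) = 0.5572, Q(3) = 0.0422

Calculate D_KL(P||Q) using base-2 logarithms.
0.1315 bits

D_KL(P||Q) = Σ P(x) log₂(P(x)/Q(x))

Computing term by term:
  P(1)·log₂(P(1)/Q(1)) = 0.2332·log₂(0.2332/0.4006) = -0.18203
  P(2)·log₂(P(2)/Q(2)) = 0.7568·log₂(0.7568/0.5572) = 0.33429
  P(3)·log₂(P(3)/Q(3)) = 0.01·log₂(0.01/0.0422) = -0.02077

D_KL(P||Q) = -0.18203 + 0.33429 - 0.02077 = 0.13149 ≈ 0.1315 bits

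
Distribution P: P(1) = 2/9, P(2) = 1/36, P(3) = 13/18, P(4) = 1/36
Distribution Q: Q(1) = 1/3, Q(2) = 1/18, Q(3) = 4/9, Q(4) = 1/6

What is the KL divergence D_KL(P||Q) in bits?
0.2763 bits

D_KL(P||Q) = Σ P(x) log₂(P(x)/Q(x))

Computing term by term:
  P(1)·log₂(P(1)/Q(1)) = (2/9)·log₂((2/9)/(1/3)) = -0.12999
  P(2)·log₂(P(2)/Q(2)) = (1/36)·log₂((1/36)/(1/18)) = -0.02778
  P(3)·log₂(P(3)/Q(3)) = (13/18)·log₂((13/18)/(4/9)) = 0.50587
  P(4)·log₂(P(4)/Q(4)) = (1/36)·log₂((1/36)/(1/6)) = -0.07180

D_KL(P||Q) = -0.12999 - 0.02778 + 0.50587 - 0.07180 = 0.27630 ≈ 0.2763 bits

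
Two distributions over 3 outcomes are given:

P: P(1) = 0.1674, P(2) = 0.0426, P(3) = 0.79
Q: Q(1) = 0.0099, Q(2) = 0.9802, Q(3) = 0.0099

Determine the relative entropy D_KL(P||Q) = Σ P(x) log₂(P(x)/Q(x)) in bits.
5.4817 bits

D_KL(P||Q) = Σ P(x) log₂(P(x)/Q(x))

Computing term by term:
  P(1)·log₂(P(1)/Q(1)) = 0.1674·log₂(0.1674/0.0099) = 0.68295
  P(2)·log₂(P(2)/Q(2)) = 0.0426·log₂(0.0426/0.9802) = -0.19273
  P(3)·log₂(P(3)/Q(3)) = 0.79·log₂(0.79/0.0099) = 4.99144

D_KL(P||Q) = 0.68295 - 0.19273 + 4.99144 = 5.48166 ≈ 5.4817 bits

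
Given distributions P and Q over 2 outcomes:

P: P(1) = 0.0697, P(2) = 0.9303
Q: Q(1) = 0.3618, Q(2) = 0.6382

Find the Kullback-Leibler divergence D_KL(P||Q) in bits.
0.3402 bits

D_KL(P||Q) = Σ P(x) log₂(P(x)/Q(x))

Computing term by term:
  P(1)·log₂(P(1)/Q(1)) = 0.0697·log₂(0.0697/0.3618) = -0.16560
  P(2)·log₂(P(2)/Q(2)) = 0.9303·log₂(0.9303/0.6382) = 0.50579

D_KL(P||Q) = -0.16560 + 0.50579 = 0.34019 ≈ 0.3402 bits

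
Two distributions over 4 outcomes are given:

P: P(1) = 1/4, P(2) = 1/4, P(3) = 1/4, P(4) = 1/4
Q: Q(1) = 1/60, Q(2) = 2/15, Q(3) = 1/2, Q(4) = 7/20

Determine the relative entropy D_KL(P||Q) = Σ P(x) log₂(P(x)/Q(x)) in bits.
0.8321 bits

D_KL(P||Q) = Σ P(x) log₂(P(x)/Q(x))

Computing term by term:
  P(1)·log₂(P(1)/Q(1)) = (1/4)·log₂((1/4)/(1/60)) = 0.97672
  P(2)·log₂(P(2)/Q(2)) = (1/4)·log₂((1/4)/(2/15)) = 0.22672
  P(3)·log₂(P(3)/Q(3)) = (1/4)·log₂((1/4)/(1/2)) = -0.25000
  P(4)·log₂(P(4)/Q(4)) = (1/4)·log₂((1/4)/(7/20)) = -0.12136

D_KL(P||Q) = 0.97672 + 0.22672 - 0.25000 - 0.12136 = 0.83208 ≈ 0.8321 bits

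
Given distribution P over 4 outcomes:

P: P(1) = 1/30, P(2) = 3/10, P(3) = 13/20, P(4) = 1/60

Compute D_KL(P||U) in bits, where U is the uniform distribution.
0.8129 bits

U(i) = 1/4 for all i

D_KL(P||U) = Σ P(x) log₂(P(x) / (1/4))
           = Σ P(x) log₂(P(x)) + log₂(4)
           = log₂(4) - H(P)

H(P) = -Σ P(x) log₂(P(x)):
  -P(1)·log₂(P(1)) = -(1/30)·log₂(1/30) = 0.16356
  -P(2)·log₂(P(2)) = -(3/10)·log₂(3/10) = 0.52109
  -P(3)·log₂(P(3)) = -(13/20)·log₂(13/20) = 0.40397
  -P(4)·log₂(P(4)) = -(1/60)·log₂(1/60) = 0.09845
H(P) = 0.16356 + 0.52109 + 0.40397 + 0.09845 = 1.18707 bits

log₂(4) = 2.00000 bits

D_KL(P||U) = 2.00000 - 1.18707 = 0.81293 ≈ 0.8129 bits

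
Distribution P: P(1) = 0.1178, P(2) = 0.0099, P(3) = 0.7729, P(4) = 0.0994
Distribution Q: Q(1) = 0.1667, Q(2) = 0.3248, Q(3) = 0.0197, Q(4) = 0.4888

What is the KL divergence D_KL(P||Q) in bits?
3.7545 bits

D_KL(P||Q) = Σ P(x) log₂(P(x)/Q(x))

Computing term by term:
  P(1)·log₂(P(1)/Q(1)) = 0.1178·log₂(0.1178/0.1667) = -0.05901
  P(2)·log₂(P(2)/Q(2)) = 0.0099·log₂(0.0099/0.3248) = -0.04986
  P(3)·log₂(P(3)/Q(3)) = 0.7729·log₂(0.7729/0.0197) = 4.09174
  P(4)·log₂(P(4)/Q(4)) = 0.0994·log₂(0.0994/0.4888) = -0.22841

D_KL(P||Q) = -0.05901 - 0.04986 + 4.09174 - 0.22841 = 3.75446 ≈ 3.7545 bits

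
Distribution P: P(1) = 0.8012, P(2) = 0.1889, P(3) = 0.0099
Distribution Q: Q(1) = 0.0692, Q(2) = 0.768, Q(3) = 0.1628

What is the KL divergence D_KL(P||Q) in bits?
2.4087 bits

D_KL(P||Q) = Σ P(x) log₂(P(x)/Q(x))

Computing term by term:
  P(1)·log₂(P(1)/Q(1)) = 0.8012·log₂(0.8012/0.0692) = 2.83089
  P(2)·log₂(P(2)/Q(2)) = 0.1889·log₂(0.1889/0.768) = -0.38224
  P(3)·log₂(P(3)/Q(3)) = 0.0099·log₂(0.0099/0.1628) = -0.03999

D_KL(P||Q) = 2.83089 - 0.38224 - 0.03999 = 2.40866 ≈ 2.4087 bits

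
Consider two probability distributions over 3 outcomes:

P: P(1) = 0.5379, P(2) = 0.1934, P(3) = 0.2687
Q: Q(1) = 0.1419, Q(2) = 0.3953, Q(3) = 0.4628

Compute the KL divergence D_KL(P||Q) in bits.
0.6239 bits

D_KL(P||Q) = Σ P(x) log₂(P(x)/Q(x))

Computing term by term:
  P(1)·log₂(P(1)/Q(1)) = 0.5379·log₂(0.5379/0.1419) = 1.03409
  P(2)·log₂(P(2)/Q(2)) = 0.1934·log₂(0.1934/0.3953) = -0.19947
  P(3)·log₂(P(3)/Q(3)) = 0.2687·log₂(0.2687/0.4628) = -0.21077

D_KL(P||Q) = 1.03409 - 0.19947 - 0.21077 = 0.62385 ≈ 0.6239 bits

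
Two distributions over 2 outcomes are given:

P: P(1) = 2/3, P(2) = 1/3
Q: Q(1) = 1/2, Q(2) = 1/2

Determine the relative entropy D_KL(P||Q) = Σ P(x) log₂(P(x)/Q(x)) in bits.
0.0817 bits

D_KL(P||Q) = Σ P(x) log₂(P(x)/Q(x))

Computing term by term:
  P(1)·log₂(P(1)/Q(1)) = (2/3)·log₂((2/3)/(1/2)) = 0.27669
  P(2)·log₂(P(2)/Q(2)) = (1/3)·log₂((1/3)/(1/2)) = -0.19499

D_KL(P||Q) = 0.27669 - 0.19499 = 0.08170 ≈ 0.0817 bits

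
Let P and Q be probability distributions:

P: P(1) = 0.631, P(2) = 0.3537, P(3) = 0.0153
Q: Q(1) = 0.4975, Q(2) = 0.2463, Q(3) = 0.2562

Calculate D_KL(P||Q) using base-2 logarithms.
0.3389 bits

D_KL(P||Q) = Σ P(x) log₂(P(x)/Q(x))

Computing term by term:
  P(1)·log₂(P(1)/Q(1)) = 0.631·log₂(0.631/0.4975) = 0.21640
  P(2)·log₂(P(2)/Q(2)) = 0.3537·log₂(0.3537/0.2463) = 0.18467
  P(3)·log₂(P(3)/Q(3)) = 0.0153·log₂(0.0153/0.2562) = -0.06220

D_KL(P||Q) = 0.21640 + 0.18467 - 0.06220 = 0.33887 ≈ 0.3389 bits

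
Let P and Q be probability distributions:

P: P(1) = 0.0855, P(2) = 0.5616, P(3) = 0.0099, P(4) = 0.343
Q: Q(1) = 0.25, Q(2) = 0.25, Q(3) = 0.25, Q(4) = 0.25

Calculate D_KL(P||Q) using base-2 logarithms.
0.6338 bits

D_KL(P||Q) = Σ P(x) log₂(P(x)/Q(x))

Computing term by term:
  P(1)·log₂(P(1)/Q(1)) = 0.0855·log₂(0.0855/0.25) = -0.13235
  P(2)·log₂(P(2)/Q(2)) = 0.5616·log₂(0.5616/0.25) = 0.65573
  P(3)·log₂(P(3)/Q(3)) = 0.0099·log₂(0.0099/0.25) = -0.04612
  P(4)·log₂(P(4)/Q(4)) = 0.343·log₂(0.343/0.25) = 0.15650

D_KL(P||Q) = -0.13235 + 0.65573 - 0.04612 + 0.15650 = 0.63376 ≈ 0.6338 bits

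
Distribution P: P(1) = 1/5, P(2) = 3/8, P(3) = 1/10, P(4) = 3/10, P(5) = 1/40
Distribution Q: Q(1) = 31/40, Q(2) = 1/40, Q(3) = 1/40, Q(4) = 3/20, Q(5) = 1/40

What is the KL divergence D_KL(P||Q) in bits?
1.5742 bits

D_KL(P||Q) = Σ P(x) log₂(P(x)/Q(x))

Computing term by term:
  P(1)·log₂(P(1)/Q(1)) = (1/5)·log₂((1/5)/(31/40)) = -0.39084
  P(2)·log₂(P(2)/Q(2)) = (3/8)·log₂((3/8)/(1/40)) = 1.46508
  P(3)·log₂(P(3)/Q(3)) = (1/10)·log₂((1/10)/(1/40)) = 0.20000
  P(4)·log₂(P(4)/Q(4)) = (3/10)·log₂((3/10)/(3/20)) = 0.30000
  P(5)·log₂(P(5)/Q(5)) = (1/40)·log₂((1/40)/(1/40)) = 0.00000

D_KL(P||Q) = -0.39084 + 1.46508 + 0.20000 + 0.30000 + 0.00000 = 1.57424 ≈ 1.5742 bits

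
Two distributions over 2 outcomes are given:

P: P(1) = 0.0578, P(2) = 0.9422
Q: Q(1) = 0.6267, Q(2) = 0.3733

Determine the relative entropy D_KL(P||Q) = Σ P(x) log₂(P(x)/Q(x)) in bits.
1.0597 bits

D_KL(P||Q) = Σ P(x) log₂(P(x)/Q(x))

Computing term by term:
  P(1)·log₂(P(1)/Q(1)) = 0.0578·log₂(0.0578/0.6267) = -0.19875
  P(2)·log₂(P(2)/Q(2)) = 0.9422·log₂(0.9422/0.3733) = 1.25849

D_KL(P||Q) = -0.19875 + 1.25849 = 1.05974 ≈ 1.0597 bits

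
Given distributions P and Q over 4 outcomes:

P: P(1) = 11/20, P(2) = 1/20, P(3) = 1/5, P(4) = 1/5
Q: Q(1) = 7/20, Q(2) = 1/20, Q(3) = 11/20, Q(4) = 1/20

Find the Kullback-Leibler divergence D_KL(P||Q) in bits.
0.4668 bits

D_KL(P||Q) = Σ P(x) log₂(P(x)/Q(x))

Computing term by term:
  P(1)·log₂(P(1)/Q(1)) = (11/20)·log₂((11/20)/(7/20)) = 0.35864
  P(2)·log₂(P(2)/Q(2)) = (1/20)·log₂((1/20)/(1/20)) = 0.00000
  P(3)·log₂(P(3)/Q(3)) = (1/5)·log₂((1/5)/(11/20)) = -0.29189
  P(4)·log₂(P(4)/Q(4)) = (1/5)·log₂((1/5)/(1/20)) = 0.40000

D_KL(P||Q) = 0.35864 + 0.00000 - 0.29189 + 0.40000 = 0.46675 ≈ 0.4668 bits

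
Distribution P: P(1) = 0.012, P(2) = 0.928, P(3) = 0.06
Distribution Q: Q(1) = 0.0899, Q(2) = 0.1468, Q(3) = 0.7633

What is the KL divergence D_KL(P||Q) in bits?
2.2137 bits

D_KL(P||Q) = Σ P(x) log₂(P(x)/Q(x))

Computing term by term:
  P(1)·log₂(P(1)/Q(1)) = 0.012·log₂(0.012/0.0899) = -0.03486
  P(2)·log₂(P(2)/Q(2)) = 0.928·log₂(0.928/0.1468) = 2.46873
  P(3)·log₂(P(3)/Q(3)) = 0.06·log₂(0.06/0.7633) = -0.22015

D_KL(P||Q) = -0.03486 + 2.46873 - 0.22015 = 2.21372 ≈ 2.2137 bits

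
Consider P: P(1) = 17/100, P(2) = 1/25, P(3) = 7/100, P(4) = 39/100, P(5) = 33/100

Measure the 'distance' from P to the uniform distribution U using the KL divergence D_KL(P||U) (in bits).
0.3754 bits

U(i) = 1/5 for all i

D_KL(P||U) = Σ P(x) log₂(P(x) / (1/5))
           = Σ P(x) log₂(P(x)) + log₂(5)
           = log₂(5) - H(P)

H(P) = -Σ P(x) log₂(P(x)):
  -P(1)·log₂(P(1)) = -(17/100)·log₂(17/100) = 0.43459
  -P(2)·log₂(P(2)) = -(1/25)·log₂(1/25) = 0.18575
  -P(3)·log₂(P(3)) = -(7/100)·log₂(7/100) = 0.26856
  -P(4)·log₂(P(4)) = -(39/100)·log₂(39/100) = 0.52980
  -P(5)·log₂(P(5)) = -(33/100)·log₂(33/100) = 0.52782
H(P) = 0.43459 + 0.18575 + 0.26856 + 0.52980 + 0.52782 = 1.94652 bits

log₂(5) = 2.32193 bits

D_KL(P||U) = 2.32193 - 1.94652 = 0.37541 ≈ 0.3754 bits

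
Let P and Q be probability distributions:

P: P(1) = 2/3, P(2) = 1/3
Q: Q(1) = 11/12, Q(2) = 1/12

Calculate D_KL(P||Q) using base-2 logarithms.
0.3604 bits

D_KL(P||Q) = Σ P(x) log₂(P(x)/Q(x))

Computing term by term:
  P(1)·log₂(P(1)/Q(1)) = (2/3)·log₂((2/3)/(11/12)) = -0.30629
  P(2)·log₂(P(2)/Q(2)) = (1/3)·log₂((1/3)/(1/12)) = 0.66667

D_KL(P||Q) = -0.30629 + 0.66667 = 0.36038 ≈ 0.3604 bits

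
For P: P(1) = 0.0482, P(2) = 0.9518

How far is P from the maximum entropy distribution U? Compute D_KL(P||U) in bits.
0.7213 bits

U(i) = 1/2 for all i

D_KL(P||U) = Σ P(x) log₂(P(x) / (1/2))
           = Σ P(x) log₂(P(x)) + log₂(2)
           = log₂(2) - H(P)

H(P) = -Σ P(x) log₂(P(x)):
  -P(1)·log₂(P(1)) = -(0.0482)·log₂(0.0482) = 0.21087
  -P(2)·log₂(P(2)) = -(0.9518)·log₂(0.9518) = 0.06783
H(P) = 0.21087 + 0.06783 = 0.27870 bits

log₂(2) = 1.00000 bits

D_KL(P||U) = 1.00000 - 0.27870 = 0.72130 ≈ 0.7213 bits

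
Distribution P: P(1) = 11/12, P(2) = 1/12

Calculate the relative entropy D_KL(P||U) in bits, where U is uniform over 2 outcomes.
0.5862 bits

U(i) = 1/2 for all i

D_KL(P||U) = Σ P(x) log₂(P(x) / (1/2))
           = Σ P(x) log₂(P(x)) + log₂(2)
           = log₂(2) - H(P)

H(P) = -Σ P(x) log₂(P(x)):
  -P(1)·log₂(P(1)) = -(11/12)·log₂(11/12) = 0.11507
  -P(2)·log₂(P(2)) = -(1/12)·log₂(1/12) = 0.29875
H(P) = 0.11507 + 0.29875 = 0.41382 bits

log₂(2) = 1.00000 bits

D_KL(P||U) = 1.00000 - 0.41382 = 0.58618 ≈ 0.5862 bits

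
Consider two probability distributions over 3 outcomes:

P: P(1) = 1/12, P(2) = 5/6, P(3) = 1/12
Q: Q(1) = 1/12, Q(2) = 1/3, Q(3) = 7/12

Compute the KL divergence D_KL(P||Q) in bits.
0.8677 bits

D_KL(P||Q) = Σ P(x) log₂(P(x)/Q(x))

Computing term by term:
  P(1)·log₂(P(1)/Q(1)) = (1/12)·log₂((1/12)/(1/12)) = 0.00000
  P(2)·log₂(P(2)/Q(2)) = (5/6)·log₂((5/6)/(1/3)) = 1.10161
  P(3)·log₂(P(3)/Q(3)) = (1/12)·log₂((1/12)/(7/12)) = -0.23395

D_KL(P||Q) = 0.00000 + 1.10161 - 0.23395 = 0.86766 ≈ 0.8677 bits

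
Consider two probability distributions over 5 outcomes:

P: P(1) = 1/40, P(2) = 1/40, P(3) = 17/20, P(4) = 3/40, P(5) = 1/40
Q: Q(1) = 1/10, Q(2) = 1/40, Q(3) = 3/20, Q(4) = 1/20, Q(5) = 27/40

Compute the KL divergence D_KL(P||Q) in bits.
2.0021 bits

D_KL(P||Q) = Σ P(x) log₂(P(x)/Q(x))

Computing term by term:
  P(1)·log₂(P(1)/Q(1)) = (1/40)·log₂((1/40)/(1/10)) = -0.05000
  P(2)·log₂(P(2)/Q(2)) = (1/40)·log₂((1/40)/(1/40)) = 0.00000
  P(3)·log₂(P(3)/Q(3)) = (17/20)·log₂((17/20)/(3/20)) = 2.12713
  P(4)·log₂(P(4)/Q(4)) = (3/40)·log₂((3/40)/(1/20)) = 0.04387
  P(5)·log₂(P(5)/Q(5)) = (1/40)·log₂((1/40)/(27/40)) = -0.11887

D_KL(P||Q) = -0.05000 + 0.00000 + 2.12713 + 0.04387 - 0.11887 = 2.00213 ≈ 2.0021 bits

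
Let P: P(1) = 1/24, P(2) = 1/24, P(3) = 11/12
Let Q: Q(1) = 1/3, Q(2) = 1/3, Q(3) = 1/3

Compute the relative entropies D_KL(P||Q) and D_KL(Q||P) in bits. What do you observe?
D_KL(P||Q) = 1.0878 bits, D_KL(Q||P) = 1.5135 bits. The two directions give different values (D_KL(Q||P) exceeds D_KL(P||Q) by 0.4257 bits): KL divergence is asymmetric.

D_KL(P||Q) = Σ P(x) log₂(P(x)/Q(x))

Computing term by term:
  P(1)·log₂(P(1)/Q(1)) = (1/24)·log₂((1/24)/(1/3)) = -0.12500
  P(2)·log₂(P(2)/Q(2)) = (1/24)·log₂((1/24)/(1/3)) = -0.12500
  P(3)·log₂(P(3)/Q(3)) = (11/12)·log₂((11/12)/(1/3)) = 1.33781

D_KL(P||Q) = -0.12500 - 0.12500 + 1.33781 = 1.08781 ≈ 1.0878 bits

D_KL(Q||P) = Σ Q(x) log₂(Q(x)/P(x))

Computing term by term:
  Q(1)·log₂(Q(1)/P(1)) = (1/3)·log₂((1/3)/(1/24)) = 1.00000
  Q(2)·log₂(Q(2)/P(2)) = (1/3)·log₂((1/3)/(1/24)) = 1.00000
  Q(3)·log₂(Q(3)/P(3)) = (1/3)·log₂((1/3)/(11/12)) = -0.48648

D_KL(Q||P) = 1.00000 + 1.00000 - 0.48648 = 1.51352 ≈ 1.5135 bits

These are NOT equal (difference: 0.4257 bits). KL divergence is asymmetric: D_KL(P||Q) ≠ D_KL(Q||P) in general.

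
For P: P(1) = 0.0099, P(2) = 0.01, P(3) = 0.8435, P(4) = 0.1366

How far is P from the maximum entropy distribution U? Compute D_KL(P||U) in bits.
1.2682 bits

U(i) = 1/4 for all i

D_KL(P||U) = Σ P(x) log₂(P(x) / (1/4))
           = Σ P(x) log₂(P(x)) + log₂(4)
           = log₂(4) - H(P)

H(P) = -Σ P(x) log₂(P(x)):
  -P(1)·log₂(P(1)) = -(0.0099)·log₂(0.0099) = 0.06592
  -P(2)·log₂(P(2)) = -(0.01)·log₂(0.01) = 0.06644
  -P(3)·log₂(P(3)) = -(0.8435)·log₂(0.8435) = 0.20711
  -P(4)·log₂(P(4)) = -(0.1366)·log₂(0.1366) = 0.39231
H(P) = 0.06592 + 0.06644 + 0.20711 + 0.39231 = 0.73178 bits

log₂(4) = 2.00000 bits

D_KL(P||U) = 2.00000 - 0.73178 = 1.26822 ≈ 1.2682 bits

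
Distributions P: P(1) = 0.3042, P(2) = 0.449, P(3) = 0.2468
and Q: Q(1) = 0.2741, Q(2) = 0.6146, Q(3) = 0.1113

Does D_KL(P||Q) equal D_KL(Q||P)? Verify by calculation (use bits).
D_KL(P||Q) = 0.1259 bits, D_KL(Q||P) = 0.1093 bits. No — D_KL(P||Q) ≠ D_KL(Q||P) for this pair.

D_KL(P||Q) = Σ P(x) log₂(P(x)/Q(x))

Computing term by term:
  P(1)·log₂(P(1)/Q(1)) = 0.3042·log₂(0.3042/0.2741) = 0.04573
  P(2)·log₂(P(2)/Q(2)) = 0.449·log₂(0.449/0.6146) = -0.20337
  P(3)·log₂(P(3)/Q(3)) = 0.2468·log₂(0.2468/0.1113) = 0.28355

D_KL(P||Q) = 0.04573 - 0.20337 + 0.28355 = 0.12591 ≈ 0.1259 bits

D_KL(Q||P) = Σ Q(x) log₂(Q(x)/P(x))

Computing term by term:
  Q(1)·log₂(Q(1)/P(1)) = 0.2741·log₂(0.2741/0.3042) = -0.04120
  Q(2)·log₂(Q(2)/P(2)) = 0.6146·log₂(0.6146/0.449) = 0.27837
  Q(3)·log₂(Q(3)/P(3)) = 0.1113·log₂(0.1113/0.2468) = -0.12787

D_KL(Q||P) = -0.04120 + 0.27837 - 0.12787 = 0.10930 ≈ 0.1093 bits

These are NOT equal (difference: 0.0166 bits). KL divergence is asymmetric: D_KL(P||Q) ≠ D_KL(Q||P) in general.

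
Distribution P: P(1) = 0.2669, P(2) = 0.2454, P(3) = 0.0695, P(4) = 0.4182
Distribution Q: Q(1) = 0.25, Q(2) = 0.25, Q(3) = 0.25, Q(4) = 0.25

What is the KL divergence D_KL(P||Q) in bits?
0.2007 bits

D_KL(P||Q) = Σ P(x) log₂(P(x)/Q(x))

Computing term by term:
  P(1)·log₂(P(1)/Q(1)) = 0.2669·log₂(0.2669/0.25) = 0.02519
  P(2)·log₂(P(2)/Q(2)) = 0.2454·log₂(0.2454/0.25) = -0.00657
  P(3)·log₂(P(3)/Q(3)) = 0.0695·log₂(0.0695/0.25) = -0.12836
  P(4)·log₂(P(4)/Q(4)) = 0.4182·log₂(0.4182/0.25) = 0.31042

D_KL(P||Q) = 0.02519 - 0.00657 - 0.12836 + 0.31042 = 0.20068 ≈ 0.2007 bits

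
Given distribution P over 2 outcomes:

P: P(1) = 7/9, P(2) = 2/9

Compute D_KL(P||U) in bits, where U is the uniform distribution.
0.2358 bits

U(i) = 1/2 for all i

D_KL(P||U) = Σ P(x) log₂(P(x) / (1/2))
           = Σ P(x) log₂(P(x)) + log₂(2)
           = log₂(2) - H(P)

H(P) = -Σ P(x) log₂(P(x)):
  -P(1)·log₂(P(1)) = -(7/9)·log₂(7/9) = 0.28200
  -P(2)·log₂(P(2)) = -(2/9)·log₂(2/9) = 0.48221
H(P) = 0.28200 + 0.48221 = 0.76421 bits

log₂(2) = 1.00000 bits

D_KL(P||U) = 1.00000 - 0.76421 = 0.23579 ≈ 0.2358 bits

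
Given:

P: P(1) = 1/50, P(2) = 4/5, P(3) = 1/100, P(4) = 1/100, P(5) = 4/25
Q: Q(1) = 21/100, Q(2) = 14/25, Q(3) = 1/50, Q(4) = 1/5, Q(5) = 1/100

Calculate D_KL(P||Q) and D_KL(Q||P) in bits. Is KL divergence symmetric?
D_KL(P||Q) = 0.9306 bits, D_KL(Q||P) = 1.2686 bits. No, KL divergence is not symmetric.

D_KL(P||Q) = Σ P(x) log₂(P(x)/Q(x))

Computing term by term:
  P(1)·log₂(P(1)/Q(1)) = (1/50)·log₂((1/50)/(21/100)) = -0.06785
  P(2)·log₂(P(2)/Q(2)) = (4/5)·log₂((4/5)/(14/25)) = 0.41166
  P(3)·log₂(P(3)/Q(3)) = (1/100)·log₂((1/100)/(1/50)) = -0.01000
  P(4)·log₂(P(4)/Q(4)) = (1/100)·log₂((1/100)/(1/5)) = -0.04322
  P(5)·log₂(P(5)/Q(5)) = (4/25)·log₂((4/25)/(1/100)) = 0.64000

D_KL(P||Q) = -0.06785 + 0.41166 - 0.01000 - 0.04322 + 0.64000 = 0.93059 ≈ 0.9306 bits

D_KL(Q||P) = Σ Q(x) log₂(Q(x)/P(x))

Computing term by term:
  Q(1)·log₂(Q(1)/P(1)) = (21/100)·log₂((21/100)/(1/50)) = 0.71239
  Q(2)·log₂(Q(2)/P(2)) = (14/25)·log₂((14/25)/(4/5)) = -0.28816
  Q(3)·log₂(Q(3)/P(3)) = (1/50)·log₂((1/50)/(1/100)) = 0.02000
  Q(4)·log₂(Q(4)/P(4)) = (1/5)·log₂((1/5)/(1/100)) = 0.86439
  Q(5)·log₂(Q(5)/P(5)) = (1/100)·log₂((1/100)/(4/25)) = -0.04000

D_KL(Q||P) = 0.71239 - 0.28816 + 0.02000 + 0.86439 - 0.04000 = 1.26862 ≈ 1.2686 bits

These are NOT equal (difference: 0.3380 bits). KL divergence is asymmetric: D_KL(P||Q) ≠ D_KL(Q||P) in general.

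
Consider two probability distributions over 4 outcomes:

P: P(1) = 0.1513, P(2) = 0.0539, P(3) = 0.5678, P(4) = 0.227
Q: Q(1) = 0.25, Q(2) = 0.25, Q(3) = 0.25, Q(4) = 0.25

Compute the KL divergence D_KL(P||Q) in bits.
0.4114 bits

D_KL(P||Q) = Σ P(x) log₂(P(x)/Q(x))

Computing term by term:
  P(1)·log₂(P(1)/Q(1)) = 0.1513·log₂(0.1513/0.25) = -0.10962
  P(2)·log₂(P(2)/Q(2)) = 0.0539·log₂(0.0539/0.25) = -0.11931
  P(3)·log₂(P(3)/Q(3)) = 0.5678·log₂(0.5678/0.25) = 0.67197
  P(4)·log₂(P(4)/Q(4)) = 0.227·log₂(0.227/0.25) = -0.03161

D_KL(P||Q) = -0.10962 - 0.11931 + 0.67197 - 0.03161 = 0.41143 ≈ 0.4114 bits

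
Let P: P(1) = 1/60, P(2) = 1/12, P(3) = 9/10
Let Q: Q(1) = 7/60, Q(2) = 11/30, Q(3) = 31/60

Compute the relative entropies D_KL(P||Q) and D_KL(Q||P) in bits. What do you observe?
D_KL(P||Q) = 0.4957 bits, D_KL(Q||P) = 0.6976 bits. The two directions give different values (D_KL(Q||P) exceeds D_KL(P||Q) by 0.2019 bits): KL divergence is asymmetric.

D_KL(P||Q) = Σ P(x) log₂(P(x)/Q(x))

Computing term by term:
  P(1)·log₂(P(1)/Q(1)) = (1/60)·log₂((1/60)/(7/60)) = -0.04679
  P(2)·log₂(P(2)/Q(2)) = (1/12)·log₂((1/12)/(11/30)) = -0.17813
  P(3)·log₂(P(3)/Q(3)) = (9/10)·log₂((9/10)/(31/60)) = 0.72062

D_KL(P||Q) = -0.04679 - 0.17813 + 0.72062 = 0.49570 ≈ 0.4957 bits

D_KL(Q||P) = Σ Q(x) log₂(Q(x)/P(x))

Computing term by term:
  Q(1)·log₂(Q(1)/P(1)) = (7/60)·log₂((7/60)/(1/60)) = 0.32752
  Q(2)·log₂(Q(2)/P(2)) = (11/30)·log₂((11/30)/(1/12)) = 0.78375
  Q(3)·log₂(Q(3)/P(3)) = (31/60)·log₂((31/60)/(9/10)) = -0.41369

D_KL(Q||P) = 0.32752 + 0.78375 - 0.41369 = 0.69758 ≈ 0.6976 bits

These are NOT equal (difference: 0.2019 bits). KL divergence is asymmetric: D_KL(P||Q) ≠ D_KL(Q||P) in general.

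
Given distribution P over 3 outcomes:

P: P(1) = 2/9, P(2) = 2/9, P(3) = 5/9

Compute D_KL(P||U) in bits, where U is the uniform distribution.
0.1494 bits

U(i) = 1/3 for all i

D_KL(P||U) = Σ P(x) log₂(P(x) / (1/3))
           = Σ P(x) log₂(P(x)) + log₂(3)
           = log₂(3) - H(P)

H(P) = -Σ P(x) log₂(P(x)):
  -P(1)·log₂(P(1)) = -(2/9)·log₂(2/9) = 0.48221
  -P(2)·log₂(P(2)) = -(2/9)·log₂(2/9) = 0.48221
  -P(3)·log₂(P(3)) = -(5/9)·log₂(5/9) = 0.47111
H(P) = 0.48221 + 0.48221 + 0.47111 = 1.43553 bits

log₂(3) = 1.58496 bits

D_KL(P||U) = 1.58496 - 1.43553 = 0.14943 ≈ 0.1494 bits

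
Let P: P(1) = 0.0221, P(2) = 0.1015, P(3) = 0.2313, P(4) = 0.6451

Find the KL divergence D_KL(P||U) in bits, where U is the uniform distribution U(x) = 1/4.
0.6470 bits

U(i) = 1/4 for all i

D_KL(P||U) = Σ P(x) log₂(P(x) / (1/4))
           = Σ P(x) log₂(P(x)) + log₂(4)
           = log₂(4) - H(P)

H(P) = -Σ P(x) log₂(P(x)):
  -P(1)·log₂(P(1)) = -(0.0221)·log₂(0.0221) = 0.12155
  -P(2)·log₂(P(2)) = -(0.1015)·log₂(0.1015) = 0.33500
  -P(3)·log₂(P(3)) = -(0.2313)·log₂(0.2313) = 0.48854
  -P(4)·log₂(P(4)) = -(0.6451)·log₂(0.6451) = 0.40796
H(P) = 0.12155 + 0.33500 + 0.48854 + 0.40796 = 1.35305 bits

log₂(4) = 2.00000 bits

D_KL(P||U) = 2.00000 - 1.35305 = 0.64695 ≈ 0.6470 bits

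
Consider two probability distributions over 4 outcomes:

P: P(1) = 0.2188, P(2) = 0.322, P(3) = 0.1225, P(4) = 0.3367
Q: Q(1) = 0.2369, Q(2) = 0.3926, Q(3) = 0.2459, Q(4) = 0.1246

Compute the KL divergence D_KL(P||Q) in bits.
0.2426 bits

D_KL(P||Q) = Σ P(x) log₂(P(x)/Q(x))

Computing term by term:
  P(1)·log₂(P(1)/Q(1)) = 0.2188·log₂(0.2188/0.2369) = -0.02509
  P(2)·log₂(P(2)/Q(2)) = 0.322·log₂(0.322/0.3926) = -0.09209
  P(3)·log₂(P(3)/Q(3)) = 0.1225·log₂(0.1225/0.2459) = -0.12315
  P(4)·log₂(P(4)/Q(4)) = 0.3367·log₂(0.3367/0.1246) = 0.48288

D_KL(P||Q) = -0.02509 - 0.09209 - 0.12315 + 0.48288 = 0.24255 ≈ 0.2426 bits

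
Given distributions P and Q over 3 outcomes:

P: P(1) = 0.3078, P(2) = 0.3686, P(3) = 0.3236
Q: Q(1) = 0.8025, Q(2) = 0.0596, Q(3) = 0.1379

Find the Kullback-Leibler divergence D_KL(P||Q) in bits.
0.9416 bits

D_KL(P||Q) = Σ P(x) log₂(P(x)/Q(x))

Computing term by term:
  P(1)·log₂(P(1)/Q(1)) = 0.3078·log₂(0.3078/0.8025) = -0.42554
  P(2)·log₂(P(2)/Q(2)) = 0.3686·log₂(0.3686/0.0596) = 0.96893
  P(3)·log₂(P(3)/Q(3)) = 0.3236·log₂(0.3236/0.1379) = 0.39822

D_KL(P||Q) = -0.42554 + 0.96893 + 0.39822 = 0.94161 ≈ 0.9416 bits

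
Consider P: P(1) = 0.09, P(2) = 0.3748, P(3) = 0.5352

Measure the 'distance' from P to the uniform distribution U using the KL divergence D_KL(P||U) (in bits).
0.2590 bits

U(i) = 1/3 for all i

D_KL(P||U) = Σ P(x) log₂(P(x) / (1/3))
           = Σ P(x) log₂(P(x)) + log₂(3)
           = log₂(3) - H(P)

H(P) = -Σ P(x) log₂(P(x)):
  -P(1)·log₂(P(1)) = -(0.09)·log₂(0.09) = 0.31265
  -P(2)·log₂(P(2)) = -(0.3748)·log₂(0.3748) = 0.53064
  -P(3)·log₂(P(3)) = -(0.5352)·log₂(0.5352) = 0.48267
H(P) = 0.31265 + 0.53064 + 0.48267 = 1.32596 bits

log₂(3) = 1.58496 bits

D_KL(P||U) = 1.58496 - 1.32596 = 0.25900 ≈ 0.2590 bits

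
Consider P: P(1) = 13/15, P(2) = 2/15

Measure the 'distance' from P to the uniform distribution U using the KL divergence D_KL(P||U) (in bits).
0.4335 bits

U(i) = 1/2 for all i

D_KL(P||U) = Σ P(x) log₂(P(x) / (1/2))
           = Σ P(x) log₂(P(x)) + log₂(2)
           = log₂(2) - H(P)

H(P) = -Σ P(x) log₂(P(x)):
  -P(1)·log₂(P(1)) = -(13/15)·log₂(13/15) = 0.17892
  -P(2)·log₂(P(2)) = -(2/15)·log₂(2/15) = 0.38759
H(P) = 0.17892 + 0.38759 = 0.56651 bits

log₂(2) = 1.00000 bits

D_KL(P||U) = 1.00000 - 0.56651 = 0.43349 ≈ 0.4335 bits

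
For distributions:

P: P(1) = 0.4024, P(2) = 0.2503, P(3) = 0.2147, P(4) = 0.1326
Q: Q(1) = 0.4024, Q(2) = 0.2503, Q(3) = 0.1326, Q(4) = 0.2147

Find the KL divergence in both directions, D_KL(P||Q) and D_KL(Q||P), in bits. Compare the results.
D_KL(P||Q) = 0.0571 bits, D_KL(Q||P) = 0.0571 bits. The two directions give exactly the same value for this pair.

D_KL(P||Q) = Σ P(x) log₂(P(x)/Q(x))

Computing term by term:
  P(1)·log₂(P(1)/Q(1)) = 0.4024·log₂(0.4024/0.4024) = 0.00000
  P(2)·log₂(P(2)/Q(2)) = 0.2503·log₂(0.2503/0.2503) = 0.00000
  P(3)·log₂(P(3)/Q(3)) = 0.2147·log₂(0.2147/0.1326) = 0.14927
  P(4)·log₂(P(4)/Q(4)) = 0.1326·log₂(0.1326/0.2147) = -0.09219

D_KL(P||Q) = 0.00000 + 0.00000 + 0.14927 - 0.09219 = 0.05708 ≈ 0.0571 bits

D_KL(Q||P) = Σ Q(x) log₂(Q(x)/P(x))

Computing term by term:
  Q(1)·log₂(Q(1)/P(1)) = 0.4024·log₂(0.4024/0.4024) = 0.00000
  Q(2)·log₂(Q(2)/P(2)) = 0.2503·log₂(0.2503/0.2503) = 0.00000
  Q(3)·log₂(Q(3)/P(3)) = 0.1326·log₂(0.1326/0.2147) = -0.09219
  Q(4)·log₂(Q(4)/P(4)) = 0.2147·log₂(0.2147/0.1326) = 0.14927

D_KL(Q||P) = 0.00000 + 0.00000 - 0.09219 + 0.14927 = 0.05708 ≈ 0.0571 bits

These ARE equal here. Q is P with outcomes relabeled (Q(3) = P(4), Q(4) = P(3)) by a relabeling that is its own inverse, so the two sums contain exactly the same terms in a different order. This is a special case — KL divergence is not symmetric in general: D_KL(P||Q) ≠ D_KL(Q||P) for most P, Q.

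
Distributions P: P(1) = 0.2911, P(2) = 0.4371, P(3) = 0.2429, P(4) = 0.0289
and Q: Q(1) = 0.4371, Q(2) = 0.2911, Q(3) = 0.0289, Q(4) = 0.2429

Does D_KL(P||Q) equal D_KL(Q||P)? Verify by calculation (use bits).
D_KL(P||Q) = 0.7429 bits, D_KL(Q||P) = 0.7429 bits. Yes — for this pair D_KL(P||Q) = D_KL(Q||P).

D_KL(P||Q) = Σ P(x) log₂(P(x)/Q(x))

Computing term by term:
  P(1)·log₂(P(1)/Q(1)) = 0.2911·log₂(0.2911/0.4371) = -0.17072
  P(2)·log₂(P(2)/Q(2)) = 0.4371·log₂(0.4371/0.2911) = 0.25634
  P(3)·log₂(P(3)/Q(3)) = 0.2429·log₂(0.2429/0.0289) = 0.74600
  P(4)·log₂(P(4)/Q(4)) = 0.0289·log₂(0.0289/0.2429) = -0.08876

D_KL(P||Q) = -0.17072 + 0.25634 + 0.74600 - 0.08876 = 0.74286 ≈ 0.7429 bits

D_KL(Q||P) = Σ Q(x) log₂(Q(x)/P(x))

Computing term by term:
  Q(1)·log₂(Q(1)/P(1)) = 0.4371·log₂(0.4371/0.2911) = 0.25634
  Q(2)·log₂(Q(2)/P(2)) = 0.2911·log₂(0.2911/0.4371) = -0.17072
  Q(3)·log₂(Q(3)/P(3)) = 0.0289·log₂(0.0289/0.2429) = -0.08876
  Q(4)·log₂(Q(4)/P(4)) = 0.2429·log₂(0.2429/0.0289) = 0.74600

D_KL(Q||P) = 0.25634 - 0.17072 - 0.08876 + 0.74600 = 0.74286 ≈ 0.7429 bits

These ARE equal here. Q is P with outcomes relabeled (Q(1) = P(2), Q(2) = P(1), Q(3) = P(4), Q(4) = P(3)) by a relabeling that is its own inverse, so the two sums contain exactly the same terms in a different order. This is a special case — KL divergence is not symmetric in general: D_KL(P||Q) ≠ D_KL(Q||P) for most P, Q.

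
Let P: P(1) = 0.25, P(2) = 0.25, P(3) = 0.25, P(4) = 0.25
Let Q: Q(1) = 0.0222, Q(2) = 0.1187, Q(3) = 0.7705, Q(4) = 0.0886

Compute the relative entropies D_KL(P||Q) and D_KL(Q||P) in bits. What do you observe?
D_KL(P||Q) = 1.1101 bits, D_KL(Q||P) = 0.9135 bits. The two directions give different values (D_KL(P||Q) exceeds D_KL(Q||P) by 0.1966 bits): KL divergence is asymmetric.

D_KL(P||Q) = Σ P(x) log₂(P(x)/Q(x))

Computing term by term:
  P(1)·log₂(P(1)/Q(1)) = 0.25·log₂(0.25/0.0222) = 0.87332
  P(2)·log₂(P(2)/Q(2)) = 0.25·log₂(0.25/0.1187) = 0.26865
  P(3)·log₂(P(3)/Q(3)) = 0.25·log₂(0.25/0.7705) = -0.40597
  P(4)·log₂(P(4)/Q(4)) = 0.25·log₂(0.25/0.0886) = 0.37414

D_KL(P||Q) = 0.87332 + 0.26865 - 0.40597 + 0.37414 = 1.11014 ≈ 1.1101 bits

D_KL(Q||P) = Σ Q(x) log₂(Q(x)/P(x))

Computing term by term:
  Q(1)·log₂(Q(1)/P(1)) = 0.0222·log₂(0.0222/0.25) = -0.07755
  Q(2)·log₂(Q(2)/P(2)) = 0.1187·log₂(0.1187/0.25) = -0.12756
  Q(3)·log₂(Q(3)/P(3)) = 0.7705·log₂(0.7705/0.25) = 1.25119
  Q(4)·log₂(Q(4)/P(4)) = 0.0886·log₂(0.0886/0.25) = -0.13259

D_KL(Q||P) = -0.07755 - 0.12756 + 1.25119 - 0.13259 = 0.91349 ≈ 0.9135 bits

These are NOT equal (difference: 0.1966 bits). KL divergence is asymmetric: D_KL(P||Q) ≠ D_KL(Q||P) in general.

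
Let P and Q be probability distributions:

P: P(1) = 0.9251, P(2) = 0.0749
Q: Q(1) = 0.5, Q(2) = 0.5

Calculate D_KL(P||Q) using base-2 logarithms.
0.6161 bits

D_KL(P||Q) = Σ P(x) log₂(P(x)/Q(x))

Computing term by term:
  P(1)·log₂(P(1)/Q(1)) = 0.9251·log₂(0.9251/0.5) = 0.82119
  P(2)·log₂(P(2)/Q(2)) = 0.0749·log₂(0.0749/0.5) = -0.20514

D_KL(P||Q) = 0.82119 - 0.20514 = 0.61605 ≈ 0.6161 bits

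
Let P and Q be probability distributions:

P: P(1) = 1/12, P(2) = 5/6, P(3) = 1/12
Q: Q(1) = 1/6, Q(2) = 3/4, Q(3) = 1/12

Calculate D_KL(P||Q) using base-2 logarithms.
0.0433 bits

D_KL(P||Q) = Σ P(x) log₂(P(x)/Q(x))

Computing term by term:
  P(1)·log₂(P(1)/Q(1)) = (1/12)·log₂((1/12)/(1/6)) = -0.08333
  P(2)·log₂(P(2)/Q(2)) = (5/6)·log₂((5/6)/(3/4)) = 0.12667
  P(3)·log₂(P(3)/Q(3)) = (1/12)·log₂((1/12)/(1/12)) = 0.00000

D_KL(P||Q) = -0.08333 + 0.12667 + 0.00000 = 0.04334 ≈ 0.0433 bits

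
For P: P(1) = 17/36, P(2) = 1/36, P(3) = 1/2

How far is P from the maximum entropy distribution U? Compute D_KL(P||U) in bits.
0.4302 bits

U(i) = 1/3 for all i

D_KL(P||U) = Σ P(x) log₂(P(x) / (1/3))
           = Σ P(x) log₂(P(x)) + log₂(3)
           = log₂(3) - H(P)

H(P) = -Σ P(x) log₂(P(x)):
  -P(1)·log₂(P(1)) = -(17/36)·log₂(17/36) = 0.51116
  -P(2)·log₂(P(2)) = -(1/36)·log₂(1/36) = 0.14361
  -P(3)·log₂(P(3)) = -(1/2)·log₂(1/2) = 0.50000
H(P) = 0.51116 + 0.14361 + 0.50000 = 1.15477 bits

log₂(3) = 1.58496 bits

D_KL(P||U) = 1.58496 - 1.15477 = 0.43019 ≈ 0.4302 bits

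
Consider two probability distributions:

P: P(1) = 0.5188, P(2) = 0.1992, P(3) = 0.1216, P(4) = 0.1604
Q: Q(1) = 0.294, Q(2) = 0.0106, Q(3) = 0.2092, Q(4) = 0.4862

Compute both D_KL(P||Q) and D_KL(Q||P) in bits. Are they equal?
D_KL(P||Q) = 0.9163 bits, D_KL(Q||P) = 0.6559 bits. No, they are not equal.

D_KL(P||Q) = Σ P(x) log₂(P(x)/Q(x))

Computing term by term:
  P(1)·log₂(P(1)/Q(1)) = 0.5188·log₂(0.5188/0.294) = 0.42509
  P(2)·log₂(P(2)/Q(2)) = 0.1992·log₂(0.1992/0.0106) = 0.84303
  P(3)·log₂(P(3)/Q(3)) = 0.1216·log₂(0.1216/0.2092) = -0.09518
  P(4)·log₂(P(4)/Q(4)) = 0.1604·log₂(0.1604/0.4862) = -0.25662

D_KL(P||Q) = 0.42509 + 0.84303 - 0.09518 - 0.25662 = 0.91632 ≈ 0.9163 bits

D_KL(Q||P) = Σ Q(x) log₂(Q(x)/P(x))

Computing term by term:
  Q(1)·log₂(Q(1)/P(1)) = 0.294·log₂(0.294/0.5188) = -0.24089
  Q(2)·log₂(Q(2)/P(2)) = 0.0106·log₂(0.0106/0.1992) = -0.04486
  Q(3)·log₂(Q(3)/P(3)) = 0.2092·log₂(0.2092/0.1216) = 0.16375
  Q(4)·log₂(Q(4)/P(4)) = 0.4862·log₂(0.4862/0.1604) = 0.77786

D_KL(Q||P) = -0.24089 - 0.04486 + 0.16375 + 0.77786 = 0.65586 ≈ 0.6559 bits

These are NOT equal (difference: 0.2604 bits). KL divergence is asymmetric: D_KL(P||Q) ≠ D_KL(Q||P) in general.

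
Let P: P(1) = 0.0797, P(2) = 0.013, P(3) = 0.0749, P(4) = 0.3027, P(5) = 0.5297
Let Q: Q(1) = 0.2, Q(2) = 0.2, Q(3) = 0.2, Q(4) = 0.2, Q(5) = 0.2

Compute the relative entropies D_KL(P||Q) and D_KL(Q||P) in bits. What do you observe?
D_KL(P||Q) = 0.6621 bits, D_KL(Q||P) = 0.9369 bits. The two directions give different values (D_KL(Q||P) exceeds D_KL(P||Q) by 0.2748 bits): KL divergence is asymmetric.

D_KL(P||Q) = Σ P(x) log₂(P(x)/Q(x))

Computing term by term:
  P(1)·log₂(P(1)/Q(1)) = 0.0797·log₂(0.0797/0.2) = -0.10579
  P(2)·log₂(P(2)/Q(2)) = 0.013·log₂(0.013/0.2) = -0.05126
  P(3)·log₂(P(3)/Q(3)) = 0.0749·log₂(0.0749/0.2) = -0.10613
  P(4)·log₂(P(4)/Q(4)) = 0.3027·log₂(0.3027/0.2) = 0.18098
  P(5)·log₂(P(5)/Q(5)) = 0.5297·log₂(0.5297/0.2) = 0.74432

D_KL(P||Q) = -0.10579 - 0.05126 - 0.10613 + 0.18098 + 0.74432 = 0.66212 ≈ 0.6621 bits

D_KL(Q||P) = Σ Q(x) log₂(Q(x)/P(x))

Computing term by term:
  Q(1)·log₂(Q(1)/P(1)) = 0.2·log₂(0.2/0.0797) = 0.26547
  Q(2)·log₂(Q(2)/P(2)) = 0.2·log₂(0.2/0.013) = 0.78868
  Q(3)·log₂(Q(3)/P(3)) = 0.2·log₂(0.2/0.0749) = 0.28339
  Q(4)·log₂(Q(4)/P(4)) = 0.2·log₂(0.2/0.3027) = -0.11958
  Q(5)·log₂(Q(5)/P(5)) = 0.2·log₂(0.2/0.5297) = -0.28104

D_KL(Q||P) = 0.26547 + 0.78868 + 0.28339 - 0.11958 - 0.28104 = 0.93692 ≈ 0.9369 bits

These are NOT equal (difference: 0.2748 bits). KL divergence is asymmetric: D_KL(P||Q) ≠ D_KL(Q||P) in general.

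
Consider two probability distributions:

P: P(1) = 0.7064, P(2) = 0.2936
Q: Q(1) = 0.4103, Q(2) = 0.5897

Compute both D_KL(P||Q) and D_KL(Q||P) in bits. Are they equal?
D_KL(P||Q) = 0.2583 bits, D_KL(Q||P) = 0.2717 bits. No, they are not equal.

D_KL(P||Q) = Σ P(x) log₂(P(x)/Q(x))

Computing term by term:
  P(1)·log₂(P(1)/Q(1)) = 0.7064·log₂(0.7064/0.4103) = 0.55368
  P(2)·log₂(P(2)/Q(2)) = 0.2936·log₂(0.2936/0.5897) = -0.29540

D_KL(P||Q) = 0.55368 - 0.29540 = 0.25828 ≈ 0.2583 bits

D_KL(Q||P) = Σ Q(x) log₂(Q(x)/P(x))

Computing term by term:
  Q(1)·log₂(Q(1)/P(1)) = 0.4103·log₂(0.4103/0.7064) = -0.32160
  Q(2)·log₂(Q(2)/P(2)) = 0.5897·log₂(0.5897/0.2936) = 0.59331

D_KL(Q||P) = -0.32160 + 0.59331 = 0.27171 ≈ 0.2717 bits

These are NOT equal (difference: 0.0134 bits). KL divergence is asymmetric: D_KL(P||Q) ≠ D_KL(Q||P) in general.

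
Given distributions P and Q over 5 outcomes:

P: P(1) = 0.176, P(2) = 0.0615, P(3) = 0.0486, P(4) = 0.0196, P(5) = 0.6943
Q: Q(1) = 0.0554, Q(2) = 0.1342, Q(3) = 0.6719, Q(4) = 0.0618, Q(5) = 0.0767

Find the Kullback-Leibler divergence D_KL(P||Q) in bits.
2.2143 bits

D_KL(P||Q) = Σ P(x) log₂(P(x)/Q(x))

Computing term by term:
  P(1)·log₂(P(1)/Q(1)) = 0.176·log₂(0.176/0.0554) = 0.29350
  P(2)·log₂(P(2)/Q(2)) = 0.0615·log₂(0.0615/0.1342) = -0.06923
  P(3)·log₂(P(3)/Q(3)) = 0.0486·log₂(0.0486/0.6719) = -0.18416
  P(4)·log₂(P(4)/Q(4)) = 0.0196·log₂(0.0196/0.0618) = -0.03247
  P(5)·log₂(P(5)/Q(5)) = 0.6943·log₂(0.6943/0.0767) = 2.20667

D_KL(P||Q) = 0.29350 - 0.06923 - 0.18416 - 0.03247 + 2.20667 = 2.21431 ≈ 2.2143 bits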